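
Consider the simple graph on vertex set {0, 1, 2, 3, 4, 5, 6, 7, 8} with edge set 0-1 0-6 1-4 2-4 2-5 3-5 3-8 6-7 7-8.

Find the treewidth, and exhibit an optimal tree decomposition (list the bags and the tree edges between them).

Each bag holds 3 vertices, so the decomposition has width 2, which upper-bounds the treewidth. Since 7–8–3–5–2–4–1–0–6–7 is a cycle in G, G is not acyclic. Forests are exactly the graphs of treewidth ≤ 1, so tw(G) ≥ 2. The upper and lower bounds meet at 2, so that is the treewidth.

Treewidth 2.
Bags: B1 = {3, 7, 8}  B2 = {3, 5, 7}  B3 = {2, 5, 7}  B4 = {2, 4, 7}  B5 = {1, 4, 7}  B6 = {0, 1, 7}  B7 = {0, 6, 7}
Tree: B1–B2, B2–B3, B3–B4, B4–B5, B5–B6, B6–B7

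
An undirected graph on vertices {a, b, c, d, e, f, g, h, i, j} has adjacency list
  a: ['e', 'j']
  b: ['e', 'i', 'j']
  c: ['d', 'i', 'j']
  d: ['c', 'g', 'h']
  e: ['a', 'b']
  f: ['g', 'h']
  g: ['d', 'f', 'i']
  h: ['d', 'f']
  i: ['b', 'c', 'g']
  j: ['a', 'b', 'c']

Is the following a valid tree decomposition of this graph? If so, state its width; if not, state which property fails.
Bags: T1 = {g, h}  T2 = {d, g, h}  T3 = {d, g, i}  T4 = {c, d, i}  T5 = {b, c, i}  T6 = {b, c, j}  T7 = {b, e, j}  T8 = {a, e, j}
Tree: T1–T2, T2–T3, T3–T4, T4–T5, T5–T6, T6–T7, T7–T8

No — vertex f appears in no bag.

A tree decomposition must satisfy three properties: every vertex lies in some bag; for every edge, both endpoints lie together in some bag; and for every vertex, the bags containing it form a connected subtree. Here vertex f appears in no bag, so the decomposition is invalid.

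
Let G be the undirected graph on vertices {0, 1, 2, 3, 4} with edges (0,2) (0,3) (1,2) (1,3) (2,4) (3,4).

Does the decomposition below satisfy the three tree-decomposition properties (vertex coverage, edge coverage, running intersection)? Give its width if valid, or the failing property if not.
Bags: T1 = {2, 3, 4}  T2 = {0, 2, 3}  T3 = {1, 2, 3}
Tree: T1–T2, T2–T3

Yes; width 2.

Vertex coverage: the bags together contain {0, 1, 2, 3, 4}, the full vertex set. Edge coverage: each edge of G has both endpoints in at least one bag. Running intersection: for every vertex, the bags containing it form a connected subtree. All three properties hold, so this is a valid tree decomposition of width max|bag| − 1 = 2, and hence tw(G) ≤ 2.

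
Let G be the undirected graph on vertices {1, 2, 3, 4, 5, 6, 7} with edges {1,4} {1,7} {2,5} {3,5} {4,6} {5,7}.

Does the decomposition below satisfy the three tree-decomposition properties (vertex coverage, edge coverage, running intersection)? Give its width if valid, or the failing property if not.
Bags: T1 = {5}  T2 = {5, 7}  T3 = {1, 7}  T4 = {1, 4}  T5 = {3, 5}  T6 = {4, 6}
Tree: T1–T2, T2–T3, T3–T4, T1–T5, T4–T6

A tree decomposition must satisfy three properties: every vertex lies in some bag; for every edge, both endpoints lie together in some bag; and for every vertex, the bags containing it form a connected subtree. Here vertex 2 appears in no bag, so the decomposition is invalid.

No — vertex 2 appears in no bag.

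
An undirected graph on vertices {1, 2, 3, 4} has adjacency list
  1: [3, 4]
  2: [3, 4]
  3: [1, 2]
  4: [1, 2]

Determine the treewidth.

A width-2 tree decomposition is:
Bags: B1 = {2, 3, 4}  B2 = {1, 3, 4}
Tree: B1–B2
The largest bag has 3 vertices, giving width 2; this decomposition certifies tw(G) ≤ 2. The edges 3–2–4–1–3 form a cycle, so G is not a tree and its treewidth is at least 2. Therefore the treewidth is 2.

2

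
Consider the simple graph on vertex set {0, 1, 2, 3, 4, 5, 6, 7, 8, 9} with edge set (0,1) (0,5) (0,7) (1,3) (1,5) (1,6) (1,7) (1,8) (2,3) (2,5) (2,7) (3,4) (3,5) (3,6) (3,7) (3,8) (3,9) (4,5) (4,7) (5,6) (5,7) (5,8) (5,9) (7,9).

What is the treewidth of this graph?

A width-3 tree decomposition is:
Bags: B1 = {3, 5, 7, 9}  B2 = {1, 3, 5, 7}  B3 = {1, 3, 5, 6}  B4 = {0, 1, 5, 7}  B5 = {2, 3, 5, 7}  B6 = {1, 3, 5, 8}  B7 = {3, 4, 5, 7}
Tree: B1–B2, B2–B3, B2–B4, B2–B5, B2–B6, B1–B7
The largest bag has 4 vertices, giving width 3; this decomposition certifies tw(G) ≤ 3. On the other hand G contains the 4-clique {0, 1, 5, 7}. A clique must lie in a single bag of any decomposition, so no decomposition can have width below 3. Therefore the treewidth is 3.

3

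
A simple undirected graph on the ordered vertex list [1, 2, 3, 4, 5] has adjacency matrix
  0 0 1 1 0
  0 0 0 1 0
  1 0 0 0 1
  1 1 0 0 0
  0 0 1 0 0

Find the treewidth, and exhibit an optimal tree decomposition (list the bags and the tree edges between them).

Each bag holds 2 vertices, so the decomposition has width 1, which upper-bounds the treewidth. Any graph with an edge has treewidth ≥ 1, and G has the edge 5–3. The upper and lower bounds meet at 1, so that is the treewidth.

Treewidth 1.
Bags: B1 = {3, 5}  B2 = {1, 3}  B3 = {1, 4}  B4 = {2, 4}
Tree: B1–B2, B2–B3, B3–B4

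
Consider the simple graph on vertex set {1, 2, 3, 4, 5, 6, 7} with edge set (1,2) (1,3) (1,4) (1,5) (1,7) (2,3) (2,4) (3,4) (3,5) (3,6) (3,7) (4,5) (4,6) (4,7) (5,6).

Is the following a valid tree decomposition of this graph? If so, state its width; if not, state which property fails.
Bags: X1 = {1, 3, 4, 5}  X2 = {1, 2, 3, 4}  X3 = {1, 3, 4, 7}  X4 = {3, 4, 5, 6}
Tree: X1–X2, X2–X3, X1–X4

Yes; width 3.

Checking the three conditions: (i) the bags cover all of {1, 2, 3, 4, 5, 6, 7}; (ii) for each edge, some bag contains both endpoints; (iii) the bags containing any fixed vertex form a subtree. All hold, so the decomposition is valid with width 4 − 1 = 3.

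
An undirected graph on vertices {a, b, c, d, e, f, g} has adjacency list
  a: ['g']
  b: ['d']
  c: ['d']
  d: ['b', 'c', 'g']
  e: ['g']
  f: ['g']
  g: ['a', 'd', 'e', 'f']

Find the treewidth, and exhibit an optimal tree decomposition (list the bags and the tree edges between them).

The largest bag has 2 vertices, giving width 1; this decomposition certifies tw(G) ≤ 1. Any graph with an edge has treewidth ≥ 1, and G has the edge g–f. Therefore the treewidth is 1.

Treewidth 1.
One such decomposition:
Bags: B1 = {f, g}  B2 = {d, g}  B3 = {c, d}  B4 = {a, g}  B5 = {e, g}  B6 = {b, d}
Tree: B1–B2, B2–B3, B2–B4, B2–B5, B2–B6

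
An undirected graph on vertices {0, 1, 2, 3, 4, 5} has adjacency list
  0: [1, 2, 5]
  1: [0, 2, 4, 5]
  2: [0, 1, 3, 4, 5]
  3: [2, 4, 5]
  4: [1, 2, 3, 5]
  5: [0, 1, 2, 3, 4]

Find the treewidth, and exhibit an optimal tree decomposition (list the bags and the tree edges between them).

Each bag holds 4 vertices, so the decomposition has width 3, which upper-bounds the treewidth. For the lower bound, the 4 vertices {0, 1, 2, 5} are pairwise adjacent, and any tree decomposition puts a clique entirely inside one bag — forcing width ≥ 3. Hence tw(G) = 3 exactly.

Treewidth 3.
One such decomposition:
Bags: B1 = {1, 2, 4, 5}  B2 = {0, 1, 2, 5}  B3 = {2, 3, 4, 5}
Tree: B1–B2, B1–B3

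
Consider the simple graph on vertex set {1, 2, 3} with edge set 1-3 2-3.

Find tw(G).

A width-1 tree decomposition is:
Bags: B1 = {2, 3}  B2 = {1, 3}
Tree: B1–B2
The largest bag has 2 vertices, giving width 1; this decomposition certifies tw(G) ≤ 1. Since G has at least one edge (e.g. 2–3), it is not an edgeless graph, so tw(G) ≥ 1. Combining the bounds, tw(G) = 1.

1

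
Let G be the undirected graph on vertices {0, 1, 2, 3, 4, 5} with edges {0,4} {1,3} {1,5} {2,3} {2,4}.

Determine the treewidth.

A width-1 tree decomposition is:
Bags: B1 = {0, 4}  B2 = {2, 4}  B3 = {2, 3}  B4 = {1, 3}  B5 = {1, 5}
Tree: B1–B2, B2–B3, B3–B4, B4–B5
Every bag has size at most 2, so the width is 2 − 1 = 1 and tw(G) ≤ 1. Since G has at least one edge (e.g. 0–4), it is not an edgeless graph, so tw(G) ≥ 1. Combining the bounds, tw(G) = 1.

1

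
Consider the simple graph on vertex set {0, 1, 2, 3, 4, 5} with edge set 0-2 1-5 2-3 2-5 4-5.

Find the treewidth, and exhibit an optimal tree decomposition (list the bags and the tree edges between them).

Every bag has size at most 2, so the width is 2 − 1 = 1 and tw(G) ≤ 1. Since G has at least one edge (e.g. 2–5), it is not an edgeless graph, so tw(G) ≥ 1. Therefore the treewidth is 1.

Treewidth 1.
Bags: B1 = {2, 5}  B2 = {0, 2}  B3 = {4, 5}  B4 = {2, 3}  B5 = {1, 5}
Tree: B1–B2, B1–B3, B1–B4, B1–B5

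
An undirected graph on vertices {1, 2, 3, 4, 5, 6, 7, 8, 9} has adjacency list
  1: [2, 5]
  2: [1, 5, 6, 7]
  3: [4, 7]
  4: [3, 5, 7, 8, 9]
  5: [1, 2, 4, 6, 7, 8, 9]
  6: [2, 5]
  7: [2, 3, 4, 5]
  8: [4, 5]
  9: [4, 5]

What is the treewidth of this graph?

2

A width-2 tree decomposition is:
Bags: B1 = {4, 5, 9}  B2 = {4, 5, 7}  B3 = {4, 5, 8}  B4 = {2, 5, 7}  B5 = {2, 5, 6}  B6 = {1, 2, 5}  B7 = {3, 4, 7}
Tree: B1–B2, B1–B3, B2–B4, B4–B5, B5–B6, B2–B7
Every bag has size at most 3, so the width is 3 − 1 = 2 and tw(G) ≤ 2. For the lower bound, the 3 vertices {3, 4, 7} are pairwise adjacent, and any tree decomposition puts a clique entirely inside one bag — forcing width ≥ 2. Hence tw(G) = 2 exactly.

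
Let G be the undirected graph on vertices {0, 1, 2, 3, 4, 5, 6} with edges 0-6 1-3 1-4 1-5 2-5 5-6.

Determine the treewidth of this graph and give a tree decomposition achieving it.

The largest bag has 2 vertices, giving width 1; this decomposition certifies tw(G) ≤ 1. Any graph with an edge has treewidth ≥ 1, and G has the edge 6–5. The upper and lower bounds meet at 1, so that is the treewidth.

Treewidth 1.
One optimal decomposition is:
Bags: B1 = {5, 6}  B2 = {2, 5}  B3 = {0, 6}  B4 = {1, 5}  B5 = {1, 3}  B6 = {1, 4}
Tree: B1–B2, B1–B3, B1–B4, B4–B5, B4–B6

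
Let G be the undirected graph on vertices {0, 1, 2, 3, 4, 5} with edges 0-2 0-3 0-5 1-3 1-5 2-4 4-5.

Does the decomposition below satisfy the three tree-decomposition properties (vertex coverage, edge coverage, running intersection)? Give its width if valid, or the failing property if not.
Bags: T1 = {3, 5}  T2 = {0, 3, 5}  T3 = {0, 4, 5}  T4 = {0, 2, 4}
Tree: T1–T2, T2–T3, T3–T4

No — vertex 1 appears in no bag.

A tree decomposition must satisfy three properties: every vertex lies in some bag; for every edge, both endpoints lie together in some bag; and for every vertex, the bags containing it form a connected subtree. Here vertex 1 appears in no bag, so the decomposition is invalid.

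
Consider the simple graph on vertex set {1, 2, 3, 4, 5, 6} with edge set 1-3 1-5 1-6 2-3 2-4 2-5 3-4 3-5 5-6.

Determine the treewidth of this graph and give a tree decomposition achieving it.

The largest bag has 3 vertices, giving width 2; this decomposition certifies tw(G) ≤ 2. Conversely, {1, 3, 5} is a clique of size 3, and the vertices of any clique must share a bag in every tree decomposition; so some bag has ≥ 3 vertices and tw(G) ≥ 2. Therefore the treewidth is 2.

Treewidth 2.
One such decomposition:
Bags: B1 = {2, 3, 5}  B2 = {1, 3, 5}  B3 = {2, 3, 4}  B4 = {1, 5, 6}
Tree: B1–B2, B1–B3, B2–B4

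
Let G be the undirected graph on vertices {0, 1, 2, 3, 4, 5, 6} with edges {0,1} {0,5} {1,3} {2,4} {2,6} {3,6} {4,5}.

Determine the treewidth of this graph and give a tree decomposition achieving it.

Each bag holds 3 vertices, so the decomposition has width 2, which upper-bounds the treewidth. Since 6–3–1–0–5–4–2–6 is a cycle in G, G is not acyclic. Forests are exactly the graphs of treewidth ≤ 1, so tw(G) ≥ 2. Hence tw(G) = 2 exactly.

Treewidth 2.
Bags: B1 = {1, 3, 6}  B2 = {0, 1, 6}  B3 = {0, 5, 6}  B4 = {4, 5, 6}  B5 = {2, 4, 6}
Tree: B1–B2, B2–B3, B3–B4, B4–B5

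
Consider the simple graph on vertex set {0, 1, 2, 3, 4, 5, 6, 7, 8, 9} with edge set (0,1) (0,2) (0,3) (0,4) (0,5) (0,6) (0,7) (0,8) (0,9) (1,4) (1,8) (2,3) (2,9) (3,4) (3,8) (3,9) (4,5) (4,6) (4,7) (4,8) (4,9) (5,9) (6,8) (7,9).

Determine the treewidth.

3

A width-3 tree decomposition is:
Bags: B1 = {0, 3, 4, 9}  B2 = {0, 4, 5, 9}  B3 = {0, 2, 3, 9}  B4 = {0, 3, 4, 8}  B5 = {0, 1, 4, 8}  B6 = {0, 4, 6, 8}  B7 = {0, 4, 7, 9}
Tree: B1–B2, B1–B3, B1–B4, B4–B5, B4–B6, B2–B7
The largest bag has 4 vertices, giving width 3; this decomposition certifies tw(G) ≤ 3. On the other hand G contains the 4-clique {0, 2, 3, 9}. A clique must lie in a single bag of any decomposition, so no decomposition can have width below 3. Therefore the treewidth is 3.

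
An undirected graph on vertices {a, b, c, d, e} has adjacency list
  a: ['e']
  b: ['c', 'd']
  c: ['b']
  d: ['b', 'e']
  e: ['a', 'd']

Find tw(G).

A width-1 tree decomposition is:
Bags: B1 = {b, c}  B2 = {b, d}  B3 = {d, e}  B4 = {a, e}
Tree: B1–B2, B2–B3, B3–B4
Each bag holds 2 vertices, so the decomposition has width 1, which upper-bounds the treewidth. Since G has at least one edge (e.g. c–b), it is not an edgeless graph, so tw(G) ≥ 1. Hence tw(G) = 1 exactly.

1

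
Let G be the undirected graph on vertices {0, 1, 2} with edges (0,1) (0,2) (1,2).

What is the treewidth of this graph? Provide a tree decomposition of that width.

A single bag containing all 3 vertices is trivially a valid decomposition of width 2. Conversely, {0, 1, 2} is a clique of size 3, and the vertices of any clique must share a bag in every tree decomposition; so some bag has ≥ 3 vertices and tw(G) ≥ 2. Combining the bounds, tw(G) = 2.

Treewidth 2.
Bags: B1 = {0, 1, 2}
Tree: (single bag)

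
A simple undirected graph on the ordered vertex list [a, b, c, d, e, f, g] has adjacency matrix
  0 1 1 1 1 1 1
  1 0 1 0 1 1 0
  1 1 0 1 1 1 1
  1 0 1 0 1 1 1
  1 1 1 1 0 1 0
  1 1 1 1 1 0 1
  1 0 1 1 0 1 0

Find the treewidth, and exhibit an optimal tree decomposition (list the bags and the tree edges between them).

Each bag holds 5 vertices, so the decomposition has width 4, which upper-bounds the treewidth. On the other hand G contains the 5-clique {a, c, d, f, g}. A clique must lie in a single bag of any decomposition, so no decomposition can have width below 4. Combining the bounds, tw(G) = 4.

Treewidth 4.
One optimal decomposition is:
Bags: B1 = {a, c, d, f, g}  B2 = {a, c, d, e, f}  B3 = {a, b, c, e, f}
Tree: B1–B2, B2–B3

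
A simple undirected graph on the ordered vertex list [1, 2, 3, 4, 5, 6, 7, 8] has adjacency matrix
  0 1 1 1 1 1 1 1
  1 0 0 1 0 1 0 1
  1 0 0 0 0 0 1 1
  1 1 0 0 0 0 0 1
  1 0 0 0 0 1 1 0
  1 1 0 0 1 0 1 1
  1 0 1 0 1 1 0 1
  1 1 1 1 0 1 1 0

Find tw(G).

A width-3 tree decomposition is:
Bags: B1 = {1, 6, 7, 8}  B2 = {1, 2, 6, 8}  B3 = {1, 2, 4, 8}  B4 = {1, 5, 6, 7}  B5 = {1, 3, 7, 8}
Tree: B1–B2, B2–B3, B1–B4, B1–B5
Each bag holds 4 vertices, so the decomposition has width 3, which upper-bounds the treewidth. On the other hand G contains the 4-clique {1, 2, 4, 8}. A clique must lie in a single bag of any decomposition, so no decomposition can have width below 3. Combining the bounds, tw(G) = 3.

3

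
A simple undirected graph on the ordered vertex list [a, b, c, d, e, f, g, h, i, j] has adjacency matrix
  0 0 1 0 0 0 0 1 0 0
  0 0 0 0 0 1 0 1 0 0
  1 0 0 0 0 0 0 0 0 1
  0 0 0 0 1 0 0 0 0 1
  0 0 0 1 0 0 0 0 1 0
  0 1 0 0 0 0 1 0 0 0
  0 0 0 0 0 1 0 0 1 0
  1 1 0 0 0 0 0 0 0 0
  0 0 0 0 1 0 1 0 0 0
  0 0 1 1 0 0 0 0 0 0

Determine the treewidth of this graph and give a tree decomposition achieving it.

Every bag has size at most 3, so the width is 3 − 1 = 2 and tw(G) ≤ 2. Since g–f–b–h–a–c–j–d–e–i–g is a cycle in G, G is not acyclic. Forests are exactly the graphs of treewidth ≤ 1, so tw(G) ≥ 2. Hence tw(G) = 2 exactly.

Treewidth 2.
One such decomposition:
Bags: B1 = {b, f, g}  B2 = {b, g, h}  B3 = {a, g, h}  B4 = {a, c, g}  B5 = {c, g, j}  B6 = {d, g, j}  B7 = {d, e, g}  B8 = {e, g, i}
Tree: B1–B2, B2–B3, B3–B4, B4–B5, B5–B6, B6–B7, B7–B8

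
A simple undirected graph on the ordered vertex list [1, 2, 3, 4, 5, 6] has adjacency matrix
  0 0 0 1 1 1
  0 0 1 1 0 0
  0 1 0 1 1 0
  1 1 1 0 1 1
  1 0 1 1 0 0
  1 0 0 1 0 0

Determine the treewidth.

2

A width-2 tree decomposition is:
Bags: B1 = {3, 4, 5}  B2 = {2, 3, 4}  B3 = {1, 4, 5}  B4 = {1, 4, 6}
Tree: B1–B2, B1–B3, B3–B4
The largest bag has 3 vertices, giving width 2; this decomposition certifies tw(G) ≤ 2. On the other hand G contains the 3-clique {1, 4, 5}. A clique must lie in a single bag of any decomposition, so no decomposition can have width below 2. Therefore the treewidth is 2.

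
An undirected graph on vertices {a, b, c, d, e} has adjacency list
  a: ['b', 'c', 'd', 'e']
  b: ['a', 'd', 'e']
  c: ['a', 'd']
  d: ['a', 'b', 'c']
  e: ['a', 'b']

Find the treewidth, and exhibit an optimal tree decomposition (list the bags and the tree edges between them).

Every bag has size at most 3, so the width is 3 − 1 = 2 and tw(G) ≤ 2. For the lower bound, the 3 vertices {a, c, d} are pairwise adjacent, and any tree decomposition puts a clique entirely inside one bag — forcing width ≥ 2. Hence tw(G) = 2 exactly.

Treewidth 2.
Bags: B1 = {a, c, d}  B2 = {a, b, d}  B3 = {a, b, e}
Tree: B1–B2, B2–B3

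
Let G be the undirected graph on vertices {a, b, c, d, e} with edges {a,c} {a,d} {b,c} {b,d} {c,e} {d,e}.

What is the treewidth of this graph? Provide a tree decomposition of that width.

Treewidth 2.
One optimal decomposition is:
Bags: B1 = {b, c, d}  B2 = {c, d, e}  B3 = {a, c, d}
Tree: B1–B2, B2–B3

Each bag holds 3 vertices, so the decomposition has width 2, which upper-bounds the treewidth. The edges d–b–c–e–d form a cycle, so G is not a tree and its treewidth is at least 2. Therefore the treewidth is 2.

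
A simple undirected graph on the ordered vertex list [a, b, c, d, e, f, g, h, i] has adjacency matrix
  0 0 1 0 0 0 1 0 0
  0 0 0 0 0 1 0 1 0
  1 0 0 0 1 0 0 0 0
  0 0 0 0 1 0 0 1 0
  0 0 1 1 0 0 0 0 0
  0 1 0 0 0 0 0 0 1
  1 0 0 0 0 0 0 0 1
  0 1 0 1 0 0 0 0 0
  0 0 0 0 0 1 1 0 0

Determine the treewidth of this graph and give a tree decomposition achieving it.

Treewidth 2.
One optimal decomposition is:
Bags: B1 = {a, c, g}  B2 = {c, e, g}  B3 = {d, e, g}  B4 = {d, g, h}  B5 = {b, g, h}  B6 = {b, f, g}  B7 = {f, g, i}
Tree: B1–B2, B2–B3, B3–B4, B4–B5, B5–B6, B6–B7

Every bag has size at most 3, so the width is 3 − 1 = 2 and tw(G) ≤ 2. For the lower bound, G contains the cycle g–a–c–e–d–h–b–f–i–g, so G is not a forest; only forests have treewidth ≤ 1, hence tw(G) ≥ 2. Hence tw(G) = 2 exactly.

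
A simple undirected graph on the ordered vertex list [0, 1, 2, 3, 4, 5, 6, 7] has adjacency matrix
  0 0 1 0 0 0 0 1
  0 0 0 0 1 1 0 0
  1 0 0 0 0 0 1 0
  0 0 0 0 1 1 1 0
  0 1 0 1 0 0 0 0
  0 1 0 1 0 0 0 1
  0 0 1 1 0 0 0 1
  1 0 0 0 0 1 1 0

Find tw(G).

A width-2 tree decomposition is:
Bags: B1 = {0, 2, 6}  B2 = {0, 6, 7}  B3 = {3, 6, 7}  B4 = {3, 5, 7}  B5 = {3, 4, 5}  B6 = {1, 4, 5}
Tree: B1–B2, B2–B3, B3–B4, B4–B5, B5–B6
Each bag holds 3 vertices, so the decomposition has width 2, which upper-bounds the treewidth. Since 2–0–7–6–2 is a cycle in G, G is not acyclic. Forests are exactly the graphs of treewidth ≤ 1, so tw(G) ≥ 2. Combining the bounds, tw(G) = 2.

2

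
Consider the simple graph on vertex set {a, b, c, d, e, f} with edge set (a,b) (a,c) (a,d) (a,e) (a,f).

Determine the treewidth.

A width-1 tree decomposition is:
Bags: B1 = {a, d}  B2 = {a, e}  B3 = {a, f}  B4 = {a, c}  B5 = {a, b}
Tree: B1–B2, B1–B3, B3–B4, B3–B5
Every bag has size at most 2, so the width is 2 − 1 = 1 and tw(G) ≤ 1. Any graph with an edge has treewidth ≥ 1, and G has the edge d–a. The upper and lower bounds meet at 1, so that is the treewidth.

1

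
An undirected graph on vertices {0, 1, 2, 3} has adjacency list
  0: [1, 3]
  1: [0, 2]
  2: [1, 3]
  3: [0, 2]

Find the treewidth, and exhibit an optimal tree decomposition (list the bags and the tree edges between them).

Every bag has size at most 3, so the width is 3 − 1 = 2 and tw(G) ≤ 2. For the lower bound, G contains the cycle 3–2–1–0–3, so G is not a forest; only forests have treewidth ≤ 1, hence tw(G) ≥ 2. Therefore the treewidth is 2.

Treewidth 2.
One optimal decomposition is:
Bags: B1 = {1, 2, 3}  B2 = {0, 1, 3}
Tree: B1–B2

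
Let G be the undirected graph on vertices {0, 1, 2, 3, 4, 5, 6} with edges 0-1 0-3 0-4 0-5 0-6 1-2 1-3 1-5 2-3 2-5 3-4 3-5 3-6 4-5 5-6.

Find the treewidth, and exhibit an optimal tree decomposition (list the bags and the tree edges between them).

Each bag holds 4 vertices, so the decomposition has width 3, which upper-bounds the treewidth. Conversely, {0, 1, 3, 5} is a clique of size 4, and the vertices of any clique must share a bag in every tree decomposition; so some bag has ≥ 4 vertices and tw(G) ≥ 3. Therefore the treewidth is 3.

Treewidth 3.
One optimal decomposition is:
Bags: B1 = {0, 1, 3, 5}  B2 = {0, 3, 4, 5}  B3 = {0, 3, 5, 6}  B4 = {1, 2, 3, 5}
Tree: B1–B2, B1–B3, B1–B4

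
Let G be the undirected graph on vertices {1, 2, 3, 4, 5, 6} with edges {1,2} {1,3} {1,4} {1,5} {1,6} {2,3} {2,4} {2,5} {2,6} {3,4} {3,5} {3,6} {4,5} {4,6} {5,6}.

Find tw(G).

5

A width-5 tree decomposition is:
Bags: B1 = {1, 2, 3, 4, 5, 6}
Tree: (single bag)
A single bag containing all 6 vertices is trivially a valid decomposition of width 5. For the lower bound, the 6 vertices {1, 2, 3, 4, 5, 6} are pairwise adjacent, and any tree decomposition puts a clique entirely inside one bag — forcing width ≥ 5. Hence tw(G) = 5 exactly.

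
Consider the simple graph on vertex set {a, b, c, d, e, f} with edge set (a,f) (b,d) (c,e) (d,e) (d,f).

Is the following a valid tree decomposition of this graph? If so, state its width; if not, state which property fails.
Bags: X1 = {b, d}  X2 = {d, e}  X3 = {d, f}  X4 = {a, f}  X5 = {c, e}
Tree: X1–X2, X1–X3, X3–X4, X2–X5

Yes; width 1.

Vertex coverage: the bags together contain {a, b, c, d, e, f}, the full vertex set. Edge coverage: each edge of G has both endpoints in at least one bag. Running intersection: for every vertex, the bags containing it form a connected subtree. All three properties hold, so this is a valid tree decomposition of width max|bag| − 1 = 1, and hence tw(G) ≤ 1.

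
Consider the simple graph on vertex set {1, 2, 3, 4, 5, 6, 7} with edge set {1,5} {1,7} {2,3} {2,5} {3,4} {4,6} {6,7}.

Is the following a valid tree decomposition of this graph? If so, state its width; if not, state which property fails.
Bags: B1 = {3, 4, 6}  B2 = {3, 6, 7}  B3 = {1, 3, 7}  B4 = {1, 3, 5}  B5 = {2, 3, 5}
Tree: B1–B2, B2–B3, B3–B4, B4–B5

Yes; width 2.

Vertex coverage: the bags together contain {1, 2, 3, 4, 5, 6, 7}, the full vertex set. Edge coverage: each edge of G has both endpoints in at least one bag. Running intersection: for every vertex, the bags containing it form a connected subtree. All three properties hold, so this is a valid tree decomposition of width max|bag| − 1 = 2, and hence tw(G) ≤ 2.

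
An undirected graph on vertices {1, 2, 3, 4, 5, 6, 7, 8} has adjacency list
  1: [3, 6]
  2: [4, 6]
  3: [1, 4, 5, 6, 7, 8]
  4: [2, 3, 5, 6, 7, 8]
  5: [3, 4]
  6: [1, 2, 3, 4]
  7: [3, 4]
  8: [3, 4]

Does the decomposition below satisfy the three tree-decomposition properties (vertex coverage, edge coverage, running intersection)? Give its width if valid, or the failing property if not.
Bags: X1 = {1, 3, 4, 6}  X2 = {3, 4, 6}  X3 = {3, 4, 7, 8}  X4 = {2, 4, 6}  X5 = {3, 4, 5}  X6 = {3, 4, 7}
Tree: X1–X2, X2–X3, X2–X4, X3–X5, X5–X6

A tree decomposition must satisfy three properties: every vertex lies in some bag; for every edge, both endpoints lie together in some bag; and for every vertex, the bags containing it form a connected subtree. Here bags containing vertex 7 are not connected in the tree, so the decomposition is invalid.

No — bags containing vertex 7 are not connected in the tree.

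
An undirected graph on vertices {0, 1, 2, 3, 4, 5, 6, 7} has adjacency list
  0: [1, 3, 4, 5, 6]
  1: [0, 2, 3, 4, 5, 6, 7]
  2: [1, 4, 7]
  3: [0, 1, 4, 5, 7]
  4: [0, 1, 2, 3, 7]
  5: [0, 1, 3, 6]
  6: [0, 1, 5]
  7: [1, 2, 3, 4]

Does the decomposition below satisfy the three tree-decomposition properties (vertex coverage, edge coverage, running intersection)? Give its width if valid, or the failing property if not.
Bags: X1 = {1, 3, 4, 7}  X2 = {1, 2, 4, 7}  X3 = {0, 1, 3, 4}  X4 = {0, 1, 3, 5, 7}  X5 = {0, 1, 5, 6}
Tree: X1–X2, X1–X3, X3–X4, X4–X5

A tree decomposition must satisfy three properties: every vertex lies in some bag; for every edge, both endpoints lie together in some bag; and for every vertex, the bags containing it form a connected subtree. Here bags containing vertex 7 are not connected in the tree, so the decomposition is invalid.

No — bags containing vertex 7 are not connected in the tree.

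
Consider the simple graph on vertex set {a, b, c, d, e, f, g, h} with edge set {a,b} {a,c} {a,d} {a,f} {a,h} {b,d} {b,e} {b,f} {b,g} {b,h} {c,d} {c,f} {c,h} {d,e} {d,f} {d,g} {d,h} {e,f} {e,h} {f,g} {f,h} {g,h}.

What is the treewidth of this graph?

A width-4 tree decomposition is:
Bags: B1 = {b, d, f, g, h}  B2 = {a, b, d, f, h}  B3 = {b, d, e, f, h}  B4 = {a, c, d, f, h}
Tree: B1–B2, B1–B3, B2–B4
Each bag holds 5 vertices, so the decomposition has width 4, which upper-bounds the treewidth. Conversely, {a, c, d, f, h} is a clique of size 5, and the vertices of any clique must share a bag in every tree decomposition; so some bag has ≥ 5 vertices and tw(G) ≥ 4. Combining the bounds, tw(G) = 4.

4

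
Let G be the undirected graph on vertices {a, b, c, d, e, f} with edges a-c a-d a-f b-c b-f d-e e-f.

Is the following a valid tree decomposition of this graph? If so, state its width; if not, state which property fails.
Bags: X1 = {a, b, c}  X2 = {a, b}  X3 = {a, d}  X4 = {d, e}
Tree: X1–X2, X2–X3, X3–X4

No — vertex f appears in no bag.

A tree decomposition must satisfy three properties: every vertex lies in some bag; for every edge, both endpoints lie together in some bag; and for every vertex, the bags containing it form a connected subtree. Here vertex f appears in no bag, so the decomposition is invalid.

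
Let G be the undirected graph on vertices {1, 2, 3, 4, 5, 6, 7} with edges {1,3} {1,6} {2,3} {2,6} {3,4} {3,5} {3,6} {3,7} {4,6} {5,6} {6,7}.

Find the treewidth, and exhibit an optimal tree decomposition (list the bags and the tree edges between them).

Treewidth 2.
Bags: B1 = {3, 6, 7}  B2 = {1, 3, 6}  B3 = {2, 3, 6}  B4 = {3, 4, 6}  B5 = {3, 5, 6}
Tree: B1–B2, B2–B3, B1–B4, B1–B5

Each bag holds 3 vertices, so the decomposition has width 2, which upper-bounds the treewidth. For the lower bound, the 3 vertices {1, 3, 6} are pairwise adjacent, and any tree decomposition puts a clique entirely inside one bag — forcing width ≥ 2. Combining the bounds, tw(G) = 2.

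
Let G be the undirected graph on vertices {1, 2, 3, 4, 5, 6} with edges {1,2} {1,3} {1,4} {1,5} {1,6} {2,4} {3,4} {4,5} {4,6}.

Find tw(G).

A width-2 tree decomposition is:
Bags: B1 = {1, 2, 4}  B2 = {1, 4, 5}  B3 = {1, 4, 6}  B4 = {1, 3, 4}
Tree: B1–B2, B1–B3, B1–B4
The largest bag has 3 vertices, giving width 2; this decomposition certifies tw(G) ≤ 2. On the other hand G contains the 3-clique {1, 2, 4}. A clique must lie in a single bag of any decomposition, so no decomposition can have width below 2. The upper and lower bounds meet at 2, so that is the treewidth.

2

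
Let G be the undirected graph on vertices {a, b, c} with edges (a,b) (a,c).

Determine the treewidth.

1

A width-1 tree decomposition is:
Bags: B1 = {a, c}  B2 = {a, b}
Tree: B1–B2
Each bag holds 2 vertices, so the decomposition has width 1, which upper-bounds the treewidth. Since G has at least one edge (e.g. a–c), it is not an edgeless graph, so tw(G) ≥ 1. Hence tw(G) = 1 exactly.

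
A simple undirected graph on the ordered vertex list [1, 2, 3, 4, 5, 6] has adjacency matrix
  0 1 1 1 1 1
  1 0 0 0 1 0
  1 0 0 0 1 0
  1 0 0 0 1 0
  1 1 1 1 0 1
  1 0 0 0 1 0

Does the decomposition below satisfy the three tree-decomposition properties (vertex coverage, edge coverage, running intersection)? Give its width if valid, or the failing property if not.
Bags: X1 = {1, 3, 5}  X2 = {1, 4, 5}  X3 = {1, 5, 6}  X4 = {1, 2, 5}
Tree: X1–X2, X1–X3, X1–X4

Every vertex of G appears in some bag (union = {1, 2, 3, 4, 5, 6}); every edge is covered by a bag; and for each vertex v the set of bags containing v is connected in the bag tree. The decomposition is therefore valid. The largest bag has 3 vertices, so the width is 2.

Yes; width 2.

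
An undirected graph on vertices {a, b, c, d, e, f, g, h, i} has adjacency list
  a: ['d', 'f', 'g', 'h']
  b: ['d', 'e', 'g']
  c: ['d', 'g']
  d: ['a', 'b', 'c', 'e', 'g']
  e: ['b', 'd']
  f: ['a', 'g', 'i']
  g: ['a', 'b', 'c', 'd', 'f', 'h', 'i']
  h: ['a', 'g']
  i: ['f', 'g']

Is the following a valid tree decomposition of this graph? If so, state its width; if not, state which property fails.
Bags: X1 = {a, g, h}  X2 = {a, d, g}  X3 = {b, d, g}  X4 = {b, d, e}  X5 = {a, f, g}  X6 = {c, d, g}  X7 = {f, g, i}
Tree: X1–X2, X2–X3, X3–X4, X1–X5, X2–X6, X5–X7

Vertex coverage: the bags together contain {a, b, c, d, e, f, g, h, i}, the full vertex set. Edge coverage: each edge of G has both endpoints in at least one bag. Running intersection: for every vertex, the bags containing it form a connected subtree. All three properties hold, so this is a valid tree decomposition of width max|bag| − 1 = 2, and hence tw(G) ≤ 2.

Yes; width 2.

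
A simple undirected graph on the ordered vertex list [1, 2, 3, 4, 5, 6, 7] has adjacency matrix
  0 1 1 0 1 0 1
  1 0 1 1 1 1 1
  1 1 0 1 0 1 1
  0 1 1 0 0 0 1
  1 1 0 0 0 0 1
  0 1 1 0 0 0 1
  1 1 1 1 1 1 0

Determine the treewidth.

3

A width-3 tree decomposition is:
Bags: B1 = {1, 2, 3, 7}  B2 = {1, 2, 5, 7}  B3 = {2, 3, 4, 7}  B4 = {2, 3, 6, 7}
Tree: B1–B2, B1–B3, B1–B4
The largest bag has 4 vertices, giving width 3; this decomposition certifies tw(G) ≤ 3. On the other hand G contains the 4-clique {1, 2, 3, 7}. A clique must lie in a single bag of any decomposition, so no decomposition can have width below 3. The upper and lower bounds meet at 3, so that is the treewidth.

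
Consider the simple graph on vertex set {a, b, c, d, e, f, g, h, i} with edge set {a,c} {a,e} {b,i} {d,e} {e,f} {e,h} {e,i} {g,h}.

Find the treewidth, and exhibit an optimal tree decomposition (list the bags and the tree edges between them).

Every bag has size at most 2, so the width is 2 − 1 = 1 and tw(G) ≤ 1. Any graph with an edge has treewidth ≥ 1, and G has the edge e–a. Hence tw(G) = 1 exactly.

Treewidth 1.
Bags: B1 = {a, e}  B2 = {e, h}  B3 = {e, i}  B4 = {d, e}  B5 = {a, c}  B6 = {g, h}  B7 = {e, f}  B8 = {b, i}
Tree: B1–B2, B1–B3, B1–B4, B1–B5, B2–B6, B4–B7, B3–B8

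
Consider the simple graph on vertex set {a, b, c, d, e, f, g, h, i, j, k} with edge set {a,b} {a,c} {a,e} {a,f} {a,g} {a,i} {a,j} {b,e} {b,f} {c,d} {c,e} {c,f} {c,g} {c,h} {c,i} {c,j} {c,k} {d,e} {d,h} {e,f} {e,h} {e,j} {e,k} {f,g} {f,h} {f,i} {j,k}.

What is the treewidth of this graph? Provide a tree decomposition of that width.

Each bag holds 4 vertices, so the decomposition has width 3, which upper-bounds the treewidth. For the lower bound, the 4 vertices {a, c, f, g} are pairwise adjacent, and any tree decomposition puts a clique entirely inside one bag — forcing width ≥ 3. Combining the bounds, tw(G) = 3.

Treewidth 3.
One optimal decomposition is:
Bags: B1 = {a, c, e, j}  B2 = {c, e, j, k}  B3 = {a, c, e, f}  B4 = {c, e, f, h}  B5 = {a, b, e, f}  B6 = {c, d, e, h}  B7 = {a, c, f, i}  B8 = {a, c, f, g}
Tree: B1–B2, B1–B3, B3–B4, B3–B5, B4–B6, B3–B7, B7–B8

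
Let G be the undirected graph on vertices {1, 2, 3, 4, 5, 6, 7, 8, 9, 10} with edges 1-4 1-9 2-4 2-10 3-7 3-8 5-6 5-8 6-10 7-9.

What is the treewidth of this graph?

2

A width-2 tree decomposition is:
Bags: B1 = {1, 7, 9}  B2 = {1, 4, 7}  B3 = {2, 4, 7}  B4 = {2, 7, 10}  B5 = {6, 7, 10}  B6 = {5, 6, 7}  B7 = {5, 7, 8}  B8 = {3, 7, 8}
Tree: B1–B2, B2–B3, B3–B4, B4–B5, B5–B6, B6–B7, B7–B8
Each bag holds 3 vertices, so the decomposition has width 2, which upper-bounds the treewidth. For the lower bound, G contains the cycle 7–9–1–4–2–10–6–5–8–3–7, so G is not a forest; only forests have treewidth ≤ 1, hence tw(G) ≥ 2. Combining the bounds, tw(G) = 2.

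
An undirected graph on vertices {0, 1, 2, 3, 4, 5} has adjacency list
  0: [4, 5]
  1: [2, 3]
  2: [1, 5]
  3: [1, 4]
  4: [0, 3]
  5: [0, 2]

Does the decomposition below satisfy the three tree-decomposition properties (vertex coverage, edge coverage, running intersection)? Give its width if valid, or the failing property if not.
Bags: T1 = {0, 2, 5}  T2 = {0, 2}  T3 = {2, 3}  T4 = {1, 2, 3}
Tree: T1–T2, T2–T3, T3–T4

No — vertex 4 appears in no bag.

A tree decomposition must satisfy three properties: every vertex lies in some bag; for every edge, both endpoints lie together in some bag; and for every vertex, the bags containing it form a connected subtree. Here vertex 4 appears in no bag, so the decomposition is invalid.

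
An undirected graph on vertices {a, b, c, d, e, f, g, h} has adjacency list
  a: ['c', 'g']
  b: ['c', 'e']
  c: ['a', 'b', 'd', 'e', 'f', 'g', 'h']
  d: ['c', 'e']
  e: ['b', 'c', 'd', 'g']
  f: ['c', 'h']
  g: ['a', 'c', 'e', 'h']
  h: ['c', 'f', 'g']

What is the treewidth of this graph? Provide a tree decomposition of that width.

Treewidth 2.
One such decomposition:
Bags: B1 = {b, c, e}  B2 = {c, e, g}  B3 = {c, g, h}  B4 = {c, f, h}  B5 = {c, d, e}  B6 = {a, c, g}
Tree: B1–B2, B2–B3, B3–B4, B1–B5, B3–B6

The largest bag has 3 vertices, giving width 2; this decomposition certifies tw(G) ≤ 2. Conversely, {c, d, e} is a clique of size 3, and the vertices of any clique must share a bag in every tree decomposition; so some bag has ≥ 3 vertices and tw(G) ≥ 2. Hence tw(G) = 2 exactly.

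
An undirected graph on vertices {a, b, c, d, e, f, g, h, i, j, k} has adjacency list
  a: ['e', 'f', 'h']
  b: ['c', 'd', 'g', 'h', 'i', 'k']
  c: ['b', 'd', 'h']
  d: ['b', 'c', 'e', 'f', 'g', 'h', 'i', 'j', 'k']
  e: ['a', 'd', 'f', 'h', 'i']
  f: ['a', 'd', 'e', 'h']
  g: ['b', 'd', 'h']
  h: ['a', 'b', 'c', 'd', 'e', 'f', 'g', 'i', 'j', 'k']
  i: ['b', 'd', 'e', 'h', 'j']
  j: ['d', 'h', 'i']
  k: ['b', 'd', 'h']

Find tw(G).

A width-3 tree decomposition is:
Bags: B1 = {b, d, h, k}  B2 = {b, d, h, i}  B3 = {b, d, g, h}  B4 = {d, e, h, i}  B5 = {b, c, d, h}  B6 = {d, h, i, j}  B7 = {d, e, f, h}  B8 = {a, e, f, h}
Tree: B1–B2, B2–B3, B2–B4, B1–B5, B4–B6, B4–B7, B7–B8
Every bag has size at most 4, so the width is 4 − 1 = 3 and tw(G) ≤ 3. For the lower bound, the 4 vertices {d, h, i, j} are pairwise adjacent, and any tree decomposition puts a clique entirely inside one bag — forcing width ≥ 3. Therefore the treewidth is 3.

3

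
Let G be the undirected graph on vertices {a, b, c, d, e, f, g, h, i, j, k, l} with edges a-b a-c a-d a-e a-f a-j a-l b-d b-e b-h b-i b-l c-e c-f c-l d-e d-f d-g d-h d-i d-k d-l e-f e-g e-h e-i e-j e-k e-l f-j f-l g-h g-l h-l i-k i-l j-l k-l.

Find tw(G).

A width-4 tree decomposition is:
Bags: B1 = {a, e, f, j, l}  B2 = {a, c, e, f, l}  B3 = {a, d, e, f, l}  B4 = {a, b, d, e, l}  B5 = {b, d, e, i, l}  B6 = {b, d, e, h, l}  B7 = {d, e, g, h, l}  B8 = {d, e, i, k, l}
Tree: B1–B2, B1–B3, B3–B4, B4–B5, B4–B6, B6–B7, B5–B8
Every bag has size at most 5, so the width is 5 − 1 = 4 and tw(G) ≤ 4. On the other hand G contains the 5-clique {d, e, g, h, l}. A clique must lie in a single bag of any decomposition, so no decomposition can have width below 4. Hence tw(G) = 4 exactly.

4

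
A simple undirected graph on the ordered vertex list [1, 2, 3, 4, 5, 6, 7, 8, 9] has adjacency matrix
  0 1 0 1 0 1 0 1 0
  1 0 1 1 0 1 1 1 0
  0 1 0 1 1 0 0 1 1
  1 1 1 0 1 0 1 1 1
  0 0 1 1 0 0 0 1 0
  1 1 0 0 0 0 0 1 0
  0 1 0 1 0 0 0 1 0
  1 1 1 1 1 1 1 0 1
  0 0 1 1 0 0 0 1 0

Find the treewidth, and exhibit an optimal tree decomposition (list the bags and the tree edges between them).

Treewidth 3.
One optimal decomposition is:
Bags: B1 = {1, 2, 4, 8}  B2 = {1, 2, 6, 8}  B3 = {2, 4, 7, 8}  B4 = {2, 3, 4, 8}  B5 = {3, 4, 5, 8}  B6 = {3, 4, 8, 9}
Tree: B1–B2, B1–B3, B1–B4, B4–B5, B5–B6

The largest bag has 4 vertices, giving width 3; this decomposition certifies tw(G) ≤ 3. On the other hand G contains the 4-clique {3, 4, 8, 9}. A clique must lie in a single bag of any decomposition, so no decomposition can have width below 3. Combining the bounds, tw(G) = 3.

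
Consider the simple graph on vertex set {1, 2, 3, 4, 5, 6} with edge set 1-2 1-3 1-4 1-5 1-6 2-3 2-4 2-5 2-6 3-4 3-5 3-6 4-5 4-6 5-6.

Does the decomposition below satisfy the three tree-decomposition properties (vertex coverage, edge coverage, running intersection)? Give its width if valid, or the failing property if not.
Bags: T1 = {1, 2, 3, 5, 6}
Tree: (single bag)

A tree decomposition must satisfy three properties: every vertex lies in some bag; for every edge, both endpoints lie together in some bag; and for every vertex, the bags containing it form a connected subtree. Here vertex 4 appears in no bag, so the decomposition is invalid.

No — vertex 4 appears in no bag.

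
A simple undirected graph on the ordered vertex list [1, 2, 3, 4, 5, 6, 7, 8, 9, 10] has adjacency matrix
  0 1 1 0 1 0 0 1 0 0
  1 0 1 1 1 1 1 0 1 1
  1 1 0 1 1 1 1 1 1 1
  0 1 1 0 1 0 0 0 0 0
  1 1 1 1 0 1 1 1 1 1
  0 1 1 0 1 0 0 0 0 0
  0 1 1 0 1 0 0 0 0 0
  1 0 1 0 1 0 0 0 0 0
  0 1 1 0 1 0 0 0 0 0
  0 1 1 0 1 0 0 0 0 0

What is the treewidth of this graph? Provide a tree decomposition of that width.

Treewidth 3.
Bags: B1 = {2, 3, 4, 5}  B2 = {1, 2, 3, 5}  B3 = {1, 3, 5, 8}  B4 = {2, 3, 5, 10}  B5 = {2, 3, 5, 7}  B6 = {2, 3, 5, 9}  B7 = {2, 3, 5, 6}
Tree: B1–B2, B2–B3, B2–B4, B4–B5, B4–B6, B2–B7

The largest bag has 4 vertices, giving width 3; this decomposition certifies tw(G) ≤ 3. On the other hand G contains the 4-clique {1, 3, 5, 8}. A clique must lie in a single bag of any decomposition, so no decomposition can have width below 3. Therefore the treewidth is 3.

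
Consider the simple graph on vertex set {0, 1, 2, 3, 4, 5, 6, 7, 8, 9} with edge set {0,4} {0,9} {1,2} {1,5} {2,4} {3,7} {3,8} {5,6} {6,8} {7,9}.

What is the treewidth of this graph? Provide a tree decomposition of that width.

The largest bag has 3 vertices, giving width 2; this decomposition certifies tw(G) ≤ 2. For the lower bound, G contains the cycle 4–2–1–5–6–8–3–7–9–0–4, so G is not a forest; only forests have treewidth ≤ 1, hence tw(G) ≥ 2. The upper and lower bounds meet at 2, so that is the treewidth.

Treewidth 2.
Bags: B1 = {1, 2, 4}  B2 = {1, 4, 5}  B3 = {4, 5, 6}  B4 = {4, 6, 8}  B5 = {3, 4, 8}  B6 = {3, 4, 7}  B7 = {4, 7, 9}  B8 = {0, 4, 9}
Tree: B1–B2, B2–B3, B3–B4, B4–B5, B5–B6, B6–B7, B7–B8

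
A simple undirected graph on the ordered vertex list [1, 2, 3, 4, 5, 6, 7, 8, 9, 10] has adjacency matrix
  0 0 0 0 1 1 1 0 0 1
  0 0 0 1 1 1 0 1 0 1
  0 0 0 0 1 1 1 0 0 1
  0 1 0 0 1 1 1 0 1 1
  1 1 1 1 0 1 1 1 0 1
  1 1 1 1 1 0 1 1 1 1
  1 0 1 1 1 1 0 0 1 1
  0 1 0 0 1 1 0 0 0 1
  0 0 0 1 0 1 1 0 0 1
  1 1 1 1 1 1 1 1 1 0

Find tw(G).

A width-4 tree decomposition is:
Bags: B1 = {2, 4, 5, 6, 10}  B2 = {4, 5, 6, 7, 10}  B3 = {4, 6, 7, 9, 10}  B4 = {2, 5, 6, 8, 10}  B5 = {1, 5, 6, 7, 10}  B6 = {3, 5, 6, 7, 10}
Tree: B1–B2, B2–B3, B1–B4, B2–B5, B5–B6
The largest bag has 5 vertices, giving width 4; this decomposition certifies tw(G) ≤ 4. On the other hand G contains the 5-clique {4, 6, 7, 9, 10}. A clique must lie in a single bag of any decomposition, so no decomposition can have width below 4. Combining the bounds, tw(G) = 4.

4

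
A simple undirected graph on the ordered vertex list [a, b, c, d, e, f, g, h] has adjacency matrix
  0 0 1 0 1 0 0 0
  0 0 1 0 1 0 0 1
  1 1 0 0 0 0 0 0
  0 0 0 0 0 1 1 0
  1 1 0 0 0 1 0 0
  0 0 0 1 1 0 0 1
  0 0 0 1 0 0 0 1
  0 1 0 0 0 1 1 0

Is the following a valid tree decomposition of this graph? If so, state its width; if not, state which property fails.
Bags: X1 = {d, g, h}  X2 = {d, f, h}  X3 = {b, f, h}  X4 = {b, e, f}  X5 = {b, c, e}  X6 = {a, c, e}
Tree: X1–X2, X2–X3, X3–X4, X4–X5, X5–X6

Every vertex of G appears in some bag (union = {a, b, c, d, e, f, g, h}); every edge is covered by a bag; and for each vertex v the set of bags containing v is connected in the bag tree. The decomposition is therefore valid. The largest bag has 3 vertices, so the width is 2.

Yes; width 2.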